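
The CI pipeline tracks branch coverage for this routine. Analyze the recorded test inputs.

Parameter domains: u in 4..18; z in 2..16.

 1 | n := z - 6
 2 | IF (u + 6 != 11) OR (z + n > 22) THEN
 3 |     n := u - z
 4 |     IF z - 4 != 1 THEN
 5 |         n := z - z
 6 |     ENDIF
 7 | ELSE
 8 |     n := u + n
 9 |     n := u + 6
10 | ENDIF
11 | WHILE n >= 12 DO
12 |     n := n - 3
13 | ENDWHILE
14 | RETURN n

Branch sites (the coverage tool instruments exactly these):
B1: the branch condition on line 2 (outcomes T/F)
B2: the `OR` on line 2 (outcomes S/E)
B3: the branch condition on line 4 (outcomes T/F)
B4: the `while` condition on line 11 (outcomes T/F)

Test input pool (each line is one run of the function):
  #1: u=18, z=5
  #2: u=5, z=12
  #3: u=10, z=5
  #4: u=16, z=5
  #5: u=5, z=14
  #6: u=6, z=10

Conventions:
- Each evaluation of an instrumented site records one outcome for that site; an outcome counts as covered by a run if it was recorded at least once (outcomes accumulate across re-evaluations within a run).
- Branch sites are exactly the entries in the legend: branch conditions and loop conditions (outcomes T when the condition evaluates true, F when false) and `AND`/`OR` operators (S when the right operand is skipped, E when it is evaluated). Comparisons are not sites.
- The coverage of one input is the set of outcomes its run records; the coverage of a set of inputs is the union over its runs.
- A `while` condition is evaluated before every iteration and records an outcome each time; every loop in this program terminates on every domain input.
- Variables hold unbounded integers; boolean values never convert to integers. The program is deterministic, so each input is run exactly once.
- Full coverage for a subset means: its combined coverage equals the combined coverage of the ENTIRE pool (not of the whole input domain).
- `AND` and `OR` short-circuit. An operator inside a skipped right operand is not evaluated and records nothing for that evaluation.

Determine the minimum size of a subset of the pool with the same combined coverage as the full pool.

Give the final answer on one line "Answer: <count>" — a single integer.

input #1, u=18, z=5: events B2->S, B1->T, B3->F, B4->T, B4->F; outcomes B1=T, B2=S, B3=F, B4=T, B4=F
input #2, u=5, z=12: events B2->E, B1->F, B4->F; outcomes B1=F, B2=E, B4=F
input #3, u=10, z=5: events B2->S, B1->T, B3->F, B4->F; outcomes B1=T, B2=S, B3=F, B4=F
input #4, u=16, z=5: events B2->S, B1->T, B3->F, B4->F; outcomes B1=T, B2=S, B3=F, B4=F
input #5, u=5, z=14: events B2->E, B1->F, B4->F; outcomes B1=F, B2=E, B4=F
input #6, u=6, z=10: events B2->S, B1->T, B3->T, B4->F; outcomes B1=T, B2=S, B3=T, B4=F
the full pool covers 8 outcomes: B1=T, B1=F, B2=S, B2=E, B3=T, B3=F, B4=T, B4=F
size 1 is not enough: best union over all size-1 subsets is 5/8
size 2 is not enough: best union over all size-2 subsets is 7/8
inputs {1, 2, 6} (size 3) cover everything; no size-3 subset with a lexicographically smaller index list covers all 8

Answer: 3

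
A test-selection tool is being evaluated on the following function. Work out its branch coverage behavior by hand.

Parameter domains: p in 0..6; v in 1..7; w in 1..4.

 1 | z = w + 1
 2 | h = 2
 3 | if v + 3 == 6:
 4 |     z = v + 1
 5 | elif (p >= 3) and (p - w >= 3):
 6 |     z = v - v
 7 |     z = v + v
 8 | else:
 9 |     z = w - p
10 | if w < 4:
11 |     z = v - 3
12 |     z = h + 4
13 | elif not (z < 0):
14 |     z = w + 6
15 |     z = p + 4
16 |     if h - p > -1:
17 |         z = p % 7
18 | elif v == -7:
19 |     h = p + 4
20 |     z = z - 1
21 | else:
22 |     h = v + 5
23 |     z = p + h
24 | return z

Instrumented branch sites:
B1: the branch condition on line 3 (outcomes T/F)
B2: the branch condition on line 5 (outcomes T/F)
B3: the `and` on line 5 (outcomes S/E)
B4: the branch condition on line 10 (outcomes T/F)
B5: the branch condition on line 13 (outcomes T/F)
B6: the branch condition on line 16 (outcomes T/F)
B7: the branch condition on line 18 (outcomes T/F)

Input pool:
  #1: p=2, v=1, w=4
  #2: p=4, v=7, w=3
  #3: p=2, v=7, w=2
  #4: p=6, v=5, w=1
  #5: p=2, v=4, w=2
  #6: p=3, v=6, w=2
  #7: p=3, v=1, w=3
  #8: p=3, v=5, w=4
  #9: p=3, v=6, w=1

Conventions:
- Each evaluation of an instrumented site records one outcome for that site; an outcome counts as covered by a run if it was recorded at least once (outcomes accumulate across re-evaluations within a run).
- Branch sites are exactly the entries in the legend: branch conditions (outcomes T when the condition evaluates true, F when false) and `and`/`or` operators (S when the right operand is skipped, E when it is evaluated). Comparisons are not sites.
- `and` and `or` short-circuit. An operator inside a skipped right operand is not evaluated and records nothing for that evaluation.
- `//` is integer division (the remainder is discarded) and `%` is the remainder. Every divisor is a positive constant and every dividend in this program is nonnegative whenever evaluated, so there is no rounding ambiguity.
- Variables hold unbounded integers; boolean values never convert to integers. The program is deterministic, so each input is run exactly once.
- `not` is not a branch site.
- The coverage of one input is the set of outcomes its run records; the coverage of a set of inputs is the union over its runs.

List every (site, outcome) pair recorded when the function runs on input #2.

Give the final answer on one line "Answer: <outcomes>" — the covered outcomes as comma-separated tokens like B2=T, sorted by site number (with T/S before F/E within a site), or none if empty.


Simulating input #2 (p=4, v=7, w=3) step by step:
  B1->F, B3->E, B2->F, B4->T
distinct outcomes covered: B1=F, B2=F, B3=E, B4=T
Answer: B1=F, B2=F, B3=E, B4=T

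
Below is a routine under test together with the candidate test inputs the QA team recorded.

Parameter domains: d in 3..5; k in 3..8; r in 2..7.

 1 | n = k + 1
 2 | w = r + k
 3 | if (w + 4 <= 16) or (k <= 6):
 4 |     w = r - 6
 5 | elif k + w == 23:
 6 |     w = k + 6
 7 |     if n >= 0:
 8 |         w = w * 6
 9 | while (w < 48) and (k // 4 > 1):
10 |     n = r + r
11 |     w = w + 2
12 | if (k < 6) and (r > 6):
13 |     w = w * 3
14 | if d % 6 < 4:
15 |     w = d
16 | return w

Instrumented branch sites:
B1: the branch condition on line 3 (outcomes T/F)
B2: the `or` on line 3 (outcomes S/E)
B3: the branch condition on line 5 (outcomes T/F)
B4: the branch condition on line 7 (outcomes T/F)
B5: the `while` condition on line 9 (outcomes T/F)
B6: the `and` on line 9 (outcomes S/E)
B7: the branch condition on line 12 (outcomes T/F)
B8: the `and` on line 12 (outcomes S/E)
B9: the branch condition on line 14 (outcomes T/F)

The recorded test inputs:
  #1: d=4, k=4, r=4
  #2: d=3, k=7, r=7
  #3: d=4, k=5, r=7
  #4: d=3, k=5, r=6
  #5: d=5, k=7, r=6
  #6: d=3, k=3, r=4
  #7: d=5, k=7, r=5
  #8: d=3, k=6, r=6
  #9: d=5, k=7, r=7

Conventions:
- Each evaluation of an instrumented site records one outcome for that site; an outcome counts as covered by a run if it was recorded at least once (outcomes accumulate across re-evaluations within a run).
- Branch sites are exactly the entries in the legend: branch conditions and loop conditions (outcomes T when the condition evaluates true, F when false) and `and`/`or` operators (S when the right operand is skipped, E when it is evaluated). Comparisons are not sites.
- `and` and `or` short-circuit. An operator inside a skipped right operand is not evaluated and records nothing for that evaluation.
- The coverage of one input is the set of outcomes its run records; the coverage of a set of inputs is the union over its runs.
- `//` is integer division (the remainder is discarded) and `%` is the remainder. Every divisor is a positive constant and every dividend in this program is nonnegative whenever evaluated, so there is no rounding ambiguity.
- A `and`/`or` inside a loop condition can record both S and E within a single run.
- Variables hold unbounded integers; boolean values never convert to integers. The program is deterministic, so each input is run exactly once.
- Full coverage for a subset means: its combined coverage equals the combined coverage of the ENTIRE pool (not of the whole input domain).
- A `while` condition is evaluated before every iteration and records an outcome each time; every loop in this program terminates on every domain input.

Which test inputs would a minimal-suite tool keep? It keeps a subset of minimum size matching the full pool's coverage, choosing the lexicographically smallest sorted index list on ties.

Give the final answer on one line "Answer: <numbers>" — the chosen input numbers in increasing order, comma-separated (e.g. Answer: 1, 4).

test 1 (d=4, k=4, r=4) hits B1=T, B2=S, B5=F, B6=E, B7=F, B8=E, B9=F
test 2 (d=3, k=7, r=7) hits B1=F, B2=E, B3=F, B5=F, B6=E, B7=F, B8=S, B9=T
test 3 (d=4, k=5, r=7) hits B1=T, B2=S, B5=F, B6=E, B7=T, B8=E, B9=F
test 4 (d=3, k=5, r=6) hits B1=T, B2=S, B5=F, B6=E, B7=F, B8=E, B9=T
test 5 (d=5, k=7, r=6) hits B1=F, B2=E, B3=F, B5=F, B6=E, B7=F, B8=S, B9=F
test 6 (d=3, k=3, r=4) hits B1=T, B2=S, B5=F, B6=E, B7=F, B8=E, B9=T
test 7 (d=5, k=7, r=5) hits B1=T, B2=S, B5=F, B6=E, B7=F, B8=S, B9=F
test 8 (d=3, k=6, r=6) hits B1=T, B2=S, B5=F, B6=E, B7=F, B8=S, B9=T
test 9 (d=5, k=7, r=7) hits B1=F, B2=E, B3=F, B5=F, B6=E, B7=F, B8=S, B9=F
pool-wide coverage (13 outcomes): B1=T, B1=F, B2=S, B2=E, B3=F, B5=F, B6=E, B7=T, B7=F, B8=S, B8=E, B9=T, B9=F
every size-1 subset falls short of the 13 outcomes (best: 8/13)
the canonical winner is {2, 3}: size 2, full 13-outcome coverage, earliest index list among size-2 covers

Answer: 2, 3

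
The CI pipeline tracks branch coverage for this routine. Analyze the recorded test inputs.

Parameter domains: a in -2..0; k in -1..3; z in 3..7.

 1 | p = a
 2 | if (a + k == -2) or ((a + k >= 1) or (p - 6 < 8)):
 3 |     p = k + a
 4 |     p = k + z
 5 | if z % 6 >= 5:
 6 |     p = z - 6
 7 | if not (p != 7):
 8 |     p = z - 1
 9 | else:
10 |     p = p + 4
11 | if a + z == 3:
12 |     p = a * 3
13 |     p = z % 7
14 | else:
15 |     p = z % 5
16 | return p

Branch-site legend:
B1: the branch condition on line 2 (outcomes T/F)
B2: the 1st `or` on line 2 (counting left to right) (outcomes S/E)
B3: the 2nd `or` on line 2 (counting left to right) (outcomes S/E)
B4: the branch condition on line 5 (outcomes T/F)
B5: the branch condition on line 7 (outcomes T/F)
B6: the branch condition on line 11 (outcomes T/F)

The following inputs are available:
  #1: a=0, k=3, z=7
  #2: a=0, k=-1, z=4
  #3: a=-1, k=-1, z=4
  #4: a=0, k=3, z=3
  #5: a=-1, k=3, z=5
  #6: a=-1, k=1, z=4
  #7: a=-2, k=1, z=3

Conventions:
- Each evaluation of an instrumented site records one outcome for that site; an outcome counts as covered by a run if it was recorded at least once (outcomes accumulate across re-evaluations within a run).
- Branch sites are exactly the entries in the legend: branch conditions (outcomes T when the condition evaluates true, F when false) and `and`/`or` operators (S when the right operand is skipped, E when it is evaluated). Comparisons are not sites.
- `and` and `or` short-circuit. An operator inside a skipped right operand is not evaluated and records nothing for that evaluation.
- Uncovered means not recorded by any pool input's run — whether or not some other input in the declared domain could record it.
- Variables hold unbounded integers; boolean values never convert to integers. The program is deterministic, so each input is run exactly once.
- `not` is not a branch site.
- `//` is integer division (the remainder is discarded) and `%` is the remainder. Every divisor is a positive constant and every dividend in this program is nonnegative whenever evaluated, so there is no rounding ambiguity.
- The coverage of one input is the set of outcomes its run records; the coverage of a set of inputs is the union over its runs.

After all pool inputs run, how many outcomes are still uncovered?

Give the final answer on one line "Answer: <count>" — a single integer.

input #1 (a=0, k=3, z=7): events B2->E, B3->S, B1->T, B4->F, B5->F, B6->F; covers B1=T, B2=E, B3=S, B4=F, B5=F, B6=F
input #2 (a=0, k=-1, z=4): events B2->E, B3->E, B1->T, B4->F, B5->F, B6->F; covers B1=T, B2=E, B3=E, B4=F, B5=F, B6=F
input #3 (a=-1, k=-1, z=4): events B2->S, B1->T, B4->F, B5->F, B6->T; covers B1=T, B2=S, B4=F, B5=F, B6=T
input #4 (a=0, k=3, z=3): events B2->E, B3->S, B1->T, B4->F, B5->F, B6->T; covers B1=T, B2=E, B3=S, B4=F, B5=F, B6=T
input #5 (a=-1, k=3, z=5): events B2->E, B3->S, B1->T, B4->T, B5->F, B6->F; covers B1=T, B2=E, B3=S, B4=T, B5=F, B6=F
input #6 (a=-1, k=1, z=4): events B2->E, B3->E, B1->T, B4->F, B5->F, B6->T; covers B1=T, B2=E, B3=E, B4=F, B5=F, B6=T
input #7 (a=-2, k=1, z=3): events B2->E, B3->E, B1->T, B4->F, B5->F, B6->F; covers B1=T, B2=E, B3=E, B4=F, B5=F, B6=F
union over the pool: B1=T, B2=S, B2=E, B3=S, B3=E, B4=T, B4=F, B5=F, B6=T, B6=F
uncovered (2 of 12): B1=F, B5=T

Answer: 2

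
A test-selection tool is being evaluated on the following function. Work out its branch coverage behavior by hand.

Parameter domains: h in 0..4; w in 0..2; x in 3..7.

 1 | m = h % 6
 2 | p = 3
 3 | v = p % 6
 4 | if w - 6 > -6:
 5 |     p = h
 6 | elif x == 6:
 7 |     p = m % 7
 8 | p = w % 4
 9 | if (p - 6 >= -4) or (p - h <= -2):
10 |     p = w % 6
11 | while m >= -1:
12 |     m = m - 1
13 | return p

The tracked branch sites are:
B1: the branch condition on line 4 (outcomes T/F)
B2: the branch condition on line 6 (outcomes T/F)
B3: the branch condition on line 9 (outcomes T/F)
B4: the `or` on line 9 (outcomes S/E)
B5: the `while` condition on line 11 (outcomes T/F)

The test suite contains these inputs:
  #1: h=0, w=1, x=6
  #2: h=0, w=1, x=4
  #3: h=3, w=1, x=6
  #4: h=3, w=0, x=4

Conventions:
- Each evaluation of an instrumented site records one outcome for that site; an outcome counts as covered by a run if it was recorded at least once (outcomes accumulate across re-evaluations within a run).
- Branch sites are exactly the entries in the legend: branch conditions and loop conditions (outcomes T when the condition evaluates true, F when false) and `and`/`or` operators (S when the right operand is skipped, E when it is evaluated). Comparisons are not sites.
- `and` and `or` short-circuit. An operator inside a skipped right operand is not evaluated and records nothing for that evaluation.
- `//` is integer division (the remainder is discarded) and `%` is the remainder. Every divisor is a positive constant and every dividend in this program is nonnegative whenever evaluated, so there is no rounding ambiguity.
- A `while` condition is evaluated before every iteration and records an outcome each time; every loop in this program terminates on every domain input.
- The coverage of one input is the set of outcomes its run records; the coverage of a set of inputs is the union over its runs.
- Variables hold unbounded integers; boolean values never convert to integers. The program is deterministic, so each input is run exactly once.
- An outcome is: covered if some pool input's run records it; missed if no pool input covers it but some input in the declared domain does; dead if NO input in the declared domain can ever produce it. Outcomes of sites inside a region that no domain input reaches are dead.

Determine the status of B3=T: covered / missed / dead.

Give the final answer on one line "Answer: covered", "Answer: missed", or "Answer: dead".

B3=T is recorded by pool input(s) 3, 4 -> covered

Answer: covered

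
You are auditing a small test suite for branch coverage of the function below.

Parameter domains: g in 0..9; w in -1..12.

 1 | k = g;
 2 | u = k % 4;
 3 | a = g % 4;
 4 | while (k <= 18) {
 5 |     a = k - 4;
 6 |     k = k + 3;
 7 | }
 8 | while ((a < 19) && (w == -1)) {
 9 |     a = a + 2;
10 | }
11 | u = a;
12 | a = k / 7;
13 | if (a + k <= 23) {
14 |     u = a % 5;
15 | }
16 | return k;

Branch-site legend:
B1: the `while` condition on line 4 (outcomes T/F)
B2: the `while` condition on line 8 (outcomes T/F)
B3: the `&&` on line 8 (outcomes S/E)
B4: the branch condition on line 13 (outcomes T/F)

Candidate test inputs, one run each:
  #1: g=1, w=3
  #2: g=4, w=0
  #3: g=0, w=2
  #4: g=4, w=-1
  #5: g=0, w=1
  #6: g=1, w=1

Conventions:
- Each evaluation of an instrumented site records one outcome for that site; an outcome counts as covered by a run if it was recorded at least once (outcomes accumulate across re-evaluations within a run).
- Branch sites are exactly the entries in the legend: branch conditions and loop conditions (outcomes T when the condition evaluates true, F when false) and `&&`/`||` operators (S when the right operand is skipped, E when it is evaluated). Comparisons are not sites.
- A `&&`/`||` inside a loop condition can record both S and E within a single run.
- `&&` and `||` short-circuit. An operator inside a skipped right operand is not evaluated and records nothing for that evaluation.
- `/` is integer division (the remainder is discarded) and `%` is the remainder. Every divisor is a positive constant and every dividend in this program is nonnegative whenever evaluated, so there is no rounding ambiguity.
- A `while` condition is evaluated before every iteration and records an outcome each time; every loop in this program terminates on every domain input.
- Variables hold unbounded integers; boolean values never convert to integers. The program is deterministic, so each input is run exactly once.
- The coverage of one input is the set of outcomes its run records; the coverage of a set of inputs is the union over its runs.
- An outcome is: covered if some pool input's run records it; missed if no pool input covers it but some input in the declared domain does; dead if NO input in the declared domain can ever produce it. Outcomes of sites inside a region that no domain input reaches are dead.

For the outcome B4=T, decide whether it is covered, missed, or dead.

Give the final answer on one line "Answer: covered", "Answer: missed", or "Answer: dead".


B4=T is recorded by pool input(s) 1, 2, 4, 6 -> covered
Answer: covered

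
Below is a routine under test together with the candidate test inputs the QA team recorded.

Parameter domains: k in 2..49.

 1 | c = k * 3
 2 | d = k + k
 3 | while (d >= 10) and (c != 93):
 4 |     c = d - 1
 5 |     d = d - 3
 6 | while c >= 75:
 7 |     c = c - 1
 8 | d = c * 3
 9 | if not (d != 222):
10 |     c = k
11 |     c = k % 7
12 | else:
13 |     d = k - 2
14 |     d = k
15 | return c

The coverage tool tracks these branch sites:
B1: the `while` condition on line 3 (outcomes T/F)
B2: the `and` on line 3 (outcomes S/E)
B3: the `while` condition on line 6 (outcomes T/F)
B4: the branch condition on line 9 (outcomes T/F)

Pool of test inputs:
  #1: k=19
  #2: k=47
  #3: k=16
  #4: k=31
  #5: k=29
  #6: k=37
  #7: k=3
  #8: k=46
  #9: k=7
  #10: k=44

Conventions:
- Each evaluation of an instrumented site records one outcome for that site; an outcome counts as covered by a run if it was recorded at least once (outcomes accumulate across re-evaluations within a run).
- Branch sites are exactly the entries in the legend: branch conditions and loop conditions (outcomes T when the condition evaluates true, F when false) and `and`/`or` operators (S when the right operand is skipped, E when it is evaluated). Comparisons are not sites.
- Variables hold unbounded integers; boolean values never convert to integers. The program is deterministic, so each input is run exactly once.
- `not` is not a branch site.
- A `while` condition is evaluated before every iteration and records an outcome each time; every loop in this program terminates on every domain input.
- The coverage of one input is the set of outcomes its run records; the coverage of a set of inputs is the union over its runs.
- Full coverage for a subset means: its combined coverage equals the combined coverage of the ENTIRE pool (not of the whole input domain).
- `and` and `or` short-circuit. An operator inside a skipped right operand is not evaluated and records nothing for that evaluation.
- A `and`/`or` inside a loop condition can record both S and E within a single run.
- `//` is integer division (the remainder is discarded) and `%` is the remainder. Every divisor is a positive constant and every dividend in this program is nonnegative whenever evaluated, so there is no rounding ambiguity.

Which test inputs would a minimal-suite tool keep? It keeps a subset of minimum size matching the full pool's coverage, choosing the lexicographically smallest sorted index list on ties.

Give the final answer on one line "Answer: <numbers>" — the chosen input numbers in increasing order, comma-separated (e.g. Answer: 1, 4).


#1 (k=19) -> B2->E, B1->T, B2->E, B1->T, B2->E, B1->T, B2->E, B1->T, B2->E, B1->T, B2->E, B1->T, B2->E, B1->T, ...; covered: B1=T, B1=F, B2=S, B2=E, B3=F, B4=F
#2 (k=47) -> B2->E, B1->T, B2->E, B1->F, B3->T, B3->T, B3->T, B3->T, B3->T, B3->T, B3->T, B3->T, B3->T, B3->T, ...; covered: B1=T, B1=F, B2=E, B3=T, B3=F, B4=T
#3 (k=16) -> B2->E, B1->T, B2->E, B1->T, B2->E, B1->T, B2->E, B1->T, B2->E, B1->T, B2->E, B1->T, B2->E, B1->T, ...; covered: B1=T, B1=F, B2=S, B2=E, B3=F, B4=F
#4 (k=31) -> B2->E, B1->F, B3->T, B3->T, B3->T, B3->T, B3->T, B3->T, B3->T, B3->T, B3->T, B3->T, B3->T, B3->T, ...; covered: B1=F, B2=E, B3=T, B3=F, B4=T
#5 (k=29) -> B2->E, B1->T, B2->E, B1->T, B2->E, B1->T, B2->E, B1->T, B2->E, B1->T, B2->E, B1->T, B2->E, B1->T, ...; covered: B1=T, B1=F, B2=S, B2=E, B3=F, B4=F
#6 (k=37) -> B2->E, B1->T, B2->E, B1->T, B2->E, B1->T, B2->E, B1->T, B2->E, B1->T, B2->E, B1->T, B2->E, B1->T, ...; covered: B1=T, B1=F, B2=S, B2=E, B3=F, B4=F
#7 (k=3) -> B2->S, B1->F, B3->F, B4->F; covered: B1=F, B2=S, B3=F, B4=F
#8 (k=46) -> B2->E, B1->T, B2->E, B1->T, B2->E, B1->T, B2->E, B1->T, B2->E, B1->T, B2->E, B1->T, B2->E, B1->T, ...; covered: B1=T, B1=F, B2=S, B2=E, B3=F, B4=F
#9 (k=7) -> B2->E, B1->T, B2->E, B1->T, B2->S, B1->F, B3->F, B4->F; covered: B1=T, B1=F, B2=S, B2=E, B3=F, B4=F
#10 (k=44) -> B2->E, B1->T, B2->E, B1->T, B2->E, B1->T, B2->E, B1->T, B2->E, B1->T, B2->E, B1->T, B2->E, B1->T, ...; covered: B1=T, B1=F, B2=S, B2=E, B3=F, B4=F
the full pool covers 8 outcomes: B1=T, B1=F, B2=S, B2=E, B3=T, B3=F, B4=T, B4=F
no size-1 subset reaches all 8 outcomes (best union: 6/8)
the canonical winner is {1, 2}: size 2, full 8-outcome coverage, earliest index list among size-2 covers
Answer: 1, 2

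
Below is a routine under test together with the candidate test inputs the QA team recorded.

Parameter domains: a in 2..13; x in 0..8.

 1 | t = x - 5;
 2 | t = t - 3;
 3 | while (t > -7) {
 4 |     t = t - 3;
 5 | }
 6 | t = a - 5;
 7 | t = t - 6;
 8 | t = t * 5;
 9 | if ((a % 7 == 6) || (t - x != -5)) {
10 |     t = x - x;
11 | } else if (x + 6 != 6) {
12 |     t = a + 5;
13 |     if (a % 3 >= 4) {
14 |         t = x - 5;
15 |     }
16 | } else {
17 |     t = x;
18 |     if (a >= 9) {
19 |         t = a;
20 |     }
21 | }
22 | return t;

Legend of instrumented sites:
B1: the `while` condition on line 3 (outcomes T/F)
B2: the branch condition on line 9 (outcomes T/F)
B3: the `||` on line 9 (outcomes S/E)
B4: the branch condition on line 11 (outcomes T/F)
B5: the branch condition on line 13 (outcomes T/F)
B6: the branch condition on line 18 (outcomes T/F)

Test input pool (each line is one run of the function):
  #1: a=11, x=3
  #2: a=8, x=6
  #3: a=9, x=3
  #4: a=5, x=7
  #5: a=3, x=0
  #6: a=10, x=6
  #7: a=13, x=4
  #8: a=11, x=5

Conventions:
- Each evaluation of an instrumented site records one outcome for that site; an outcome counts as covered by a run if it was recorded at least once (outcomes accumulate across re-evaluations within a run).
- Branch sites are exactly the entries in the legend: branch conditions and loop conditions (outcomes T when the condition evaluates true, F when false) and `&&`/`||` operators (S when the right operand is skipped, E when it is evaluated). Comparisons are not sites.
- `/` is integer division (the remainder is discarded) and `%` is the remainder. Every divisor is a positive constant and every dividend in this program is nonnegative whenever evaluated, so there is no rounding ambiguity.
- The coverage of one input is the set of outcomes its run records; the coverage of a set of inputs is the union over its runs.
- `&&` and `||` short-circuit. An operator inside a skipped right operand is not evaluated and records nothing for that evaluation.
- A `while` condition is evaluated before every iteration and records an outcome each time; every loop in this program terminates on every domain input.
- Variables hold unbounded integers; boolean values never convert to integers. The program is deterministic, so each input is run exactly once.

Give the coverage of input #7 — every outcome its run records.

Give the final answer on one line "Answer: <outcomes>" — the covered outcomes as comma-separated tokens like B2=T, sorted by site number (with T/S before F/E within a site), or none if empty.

Event log for input #7 (a=13, x=4):
  B1->T, B1->F, B3->S, B2->T
collecting distinct outcomes: B1=T, B1=F, B2=T, B3=S

Answer: B1=T, B1=F, B2=T, B3=S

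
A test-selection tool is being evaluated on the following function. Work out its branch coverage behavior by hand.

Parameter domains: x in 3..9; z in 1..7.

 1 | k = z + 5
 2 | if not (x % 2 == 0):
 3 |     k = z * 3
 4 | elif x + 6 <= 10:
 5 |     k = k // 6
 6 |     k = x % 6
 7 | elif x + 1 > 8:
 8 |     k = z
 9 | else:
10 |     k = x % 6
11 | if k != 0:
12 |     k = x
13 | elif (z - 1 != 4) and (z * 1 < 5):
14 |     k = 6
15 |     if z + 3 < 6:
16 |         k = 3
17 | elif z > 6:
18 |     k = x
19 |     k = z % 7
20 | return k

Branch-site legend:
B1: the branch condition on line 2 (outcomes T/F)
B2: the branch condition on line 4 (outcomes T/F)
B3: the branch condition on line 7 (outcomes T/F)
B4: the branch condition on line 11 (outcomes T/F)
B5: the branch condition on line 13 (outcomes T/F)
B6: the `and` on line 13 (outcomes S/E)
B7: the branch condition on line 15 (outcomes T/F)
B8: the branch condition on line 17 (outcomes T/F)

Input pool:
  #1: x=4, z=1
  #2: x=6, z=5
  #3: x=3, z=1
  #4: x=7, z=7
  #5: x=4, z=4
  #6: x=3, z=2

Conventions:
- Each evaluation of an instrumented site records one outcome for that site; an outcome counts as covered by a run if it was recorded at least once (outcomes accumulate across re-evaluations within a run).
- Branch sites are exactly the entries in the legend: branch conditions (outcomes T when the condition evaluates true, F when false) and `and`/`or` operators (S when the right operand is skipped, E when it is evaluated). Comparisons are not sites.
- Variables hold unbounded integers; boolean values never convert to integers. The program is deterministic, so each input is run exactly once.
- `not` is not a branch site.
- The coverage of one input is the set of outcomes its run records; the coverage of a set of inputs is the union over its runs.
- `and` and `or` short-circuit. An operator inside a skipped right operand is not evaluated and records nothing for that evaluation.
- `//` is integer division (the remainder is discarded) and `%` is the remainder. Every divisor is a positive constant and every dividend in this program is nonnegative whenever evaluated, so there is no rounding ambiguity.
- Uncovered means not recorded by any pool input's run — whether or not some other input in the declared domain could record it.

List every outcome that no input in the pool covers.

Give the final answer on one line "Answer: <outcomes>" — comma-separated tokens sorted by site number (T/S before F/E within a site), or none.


test 1 (x=4, z=1) hits B1=F, B2=T, B4=T
test 2 (x=6, z=5) hits B1=F, B2=F, B3=F, B4=F, B5=F, B6=S, B8=F
test 3 (x=3, z=1) hits B1=T, B4=T
test 4 (x=7, z=7) hits B1=T, B4=T
test 5 (x=4, z=4) hits B1=F, B2=T, B4=T
test 6 (x=3, z=2) hits B1=T, B4=T
union over the pool: B1=T, B1=F, B2=T, B2=F, B3=F, B4=T, B4=F, B5=F, B6=S, B8=F
uncovered (6 of 16): B3=T, B5=T, B6=E, B7=T, B7=F, B8=T
Answer: B3=T, B5=T, B6=E, B7=T, B7=F, B8=T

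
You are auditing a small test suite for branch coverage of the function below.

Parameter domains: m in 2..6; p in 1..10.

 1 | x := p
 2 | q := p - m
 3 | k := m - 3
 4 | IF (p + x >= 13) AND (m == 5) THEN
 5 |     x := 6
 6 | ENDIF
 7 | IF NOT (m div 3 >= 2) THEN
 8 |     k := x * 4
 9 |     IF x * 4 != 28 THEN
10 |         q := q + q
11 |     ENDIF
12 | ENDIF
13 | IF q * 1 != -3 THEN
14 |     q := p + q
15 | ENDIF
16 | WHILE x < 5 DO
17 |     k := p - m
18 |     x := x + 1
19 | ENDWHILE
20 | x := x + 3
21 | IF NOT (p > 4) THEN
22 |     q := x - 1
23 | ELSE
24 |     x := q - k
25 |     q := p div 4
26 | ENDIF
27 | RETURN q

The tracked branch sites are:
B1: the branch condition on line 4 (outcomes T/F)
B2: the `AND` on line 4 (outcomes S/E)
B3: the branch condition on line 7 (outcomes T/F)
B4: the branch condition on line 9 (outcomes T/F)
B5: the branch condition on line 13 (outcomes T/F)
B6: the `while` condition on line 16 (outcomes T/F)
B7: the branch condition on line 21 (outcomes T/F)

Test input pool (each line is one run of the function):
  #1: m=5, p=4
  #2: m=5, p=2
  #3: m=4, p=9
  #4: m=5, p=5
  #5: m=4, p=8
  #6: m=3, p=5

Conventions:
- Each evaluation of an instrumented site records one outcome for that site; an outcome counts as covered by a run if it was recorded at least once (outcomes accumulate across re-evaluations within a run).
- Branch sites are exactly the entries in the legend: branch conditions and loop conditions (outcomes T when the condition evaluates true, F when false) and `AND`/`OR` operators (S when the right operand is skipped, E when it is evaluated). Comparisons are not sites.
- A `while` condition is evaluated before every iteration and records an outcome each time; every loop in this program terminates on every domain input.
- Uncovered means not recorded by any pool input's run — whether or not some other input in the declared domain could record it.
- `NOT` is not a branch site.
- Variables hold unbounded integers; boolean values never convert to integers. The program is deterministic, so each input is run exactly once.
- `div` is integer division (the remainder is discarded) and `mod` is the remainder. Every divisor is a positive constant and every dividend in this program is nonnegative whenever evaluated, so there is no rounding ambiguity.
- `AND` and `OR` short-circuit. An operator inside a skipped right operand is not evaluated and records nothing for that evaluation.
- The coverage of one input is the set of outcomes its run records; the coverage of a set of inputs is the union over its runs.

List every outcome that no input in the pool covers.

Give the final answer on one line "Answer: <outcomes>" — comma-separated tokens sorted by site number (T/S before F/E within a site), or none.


run #1 (m=5, p=4) runs B2->S, B1->F, B3->T, B4->T, B5->T, B6->T, B6->F, B7->T; records B1=F, B2=S, B3=T, B4=T, B5=T, B6=T, B6=F, B7=T
run #2 (m=5, p=2) runs B2->S, B1->F, B3->T, B4->T, B5->T, B6->T, B6->T, B6->T, B6->F, B7->T; records B1=F, B2=S, B3=T, B4=T, B5=T, B6=T, B6=F, B7=T
run #3 (m=4, p=9) runs B2->E, B1->F, B3->T, B4->T, B5->T, B6->F, B7->F; records B1=F, B2=E, B3=T, B4=T, B5=T, B6=F, B7=F
run #4 (m=5, p=5) runs B2->S, B1->F, B3->T, B4->T, B5->T, B6->F, B7->F; records B1=F, B2=S, B3=T, B4=T, B5=T, B6=F, B7=F
run #5 (m=4, p=8) runs B2->E, B1->F, B3->T, B4->T, B5->T, B6->F, B7->F; records B1=F, B2=E, B3=T, B4=T, B5=T, B6=F, B7=F
run #6 (m=3, p=5) runs B2->S, B1->F, B3->T, B4->T, B5->T, B6->F, B7->F; records B1=F, B2=S, B3=T, B4=T, B5=T, B6=F, B7=F
union over the pool: B1=F, B2=S, B2=E, B3=T, B4=T, B5=T, B6=T, B6=F, B7=T, B7=F
uncovered (4 of 14): B1=T, B3=F, B4=F, B5=F
Answer: B1=T, B3=F, B4=F, B5=F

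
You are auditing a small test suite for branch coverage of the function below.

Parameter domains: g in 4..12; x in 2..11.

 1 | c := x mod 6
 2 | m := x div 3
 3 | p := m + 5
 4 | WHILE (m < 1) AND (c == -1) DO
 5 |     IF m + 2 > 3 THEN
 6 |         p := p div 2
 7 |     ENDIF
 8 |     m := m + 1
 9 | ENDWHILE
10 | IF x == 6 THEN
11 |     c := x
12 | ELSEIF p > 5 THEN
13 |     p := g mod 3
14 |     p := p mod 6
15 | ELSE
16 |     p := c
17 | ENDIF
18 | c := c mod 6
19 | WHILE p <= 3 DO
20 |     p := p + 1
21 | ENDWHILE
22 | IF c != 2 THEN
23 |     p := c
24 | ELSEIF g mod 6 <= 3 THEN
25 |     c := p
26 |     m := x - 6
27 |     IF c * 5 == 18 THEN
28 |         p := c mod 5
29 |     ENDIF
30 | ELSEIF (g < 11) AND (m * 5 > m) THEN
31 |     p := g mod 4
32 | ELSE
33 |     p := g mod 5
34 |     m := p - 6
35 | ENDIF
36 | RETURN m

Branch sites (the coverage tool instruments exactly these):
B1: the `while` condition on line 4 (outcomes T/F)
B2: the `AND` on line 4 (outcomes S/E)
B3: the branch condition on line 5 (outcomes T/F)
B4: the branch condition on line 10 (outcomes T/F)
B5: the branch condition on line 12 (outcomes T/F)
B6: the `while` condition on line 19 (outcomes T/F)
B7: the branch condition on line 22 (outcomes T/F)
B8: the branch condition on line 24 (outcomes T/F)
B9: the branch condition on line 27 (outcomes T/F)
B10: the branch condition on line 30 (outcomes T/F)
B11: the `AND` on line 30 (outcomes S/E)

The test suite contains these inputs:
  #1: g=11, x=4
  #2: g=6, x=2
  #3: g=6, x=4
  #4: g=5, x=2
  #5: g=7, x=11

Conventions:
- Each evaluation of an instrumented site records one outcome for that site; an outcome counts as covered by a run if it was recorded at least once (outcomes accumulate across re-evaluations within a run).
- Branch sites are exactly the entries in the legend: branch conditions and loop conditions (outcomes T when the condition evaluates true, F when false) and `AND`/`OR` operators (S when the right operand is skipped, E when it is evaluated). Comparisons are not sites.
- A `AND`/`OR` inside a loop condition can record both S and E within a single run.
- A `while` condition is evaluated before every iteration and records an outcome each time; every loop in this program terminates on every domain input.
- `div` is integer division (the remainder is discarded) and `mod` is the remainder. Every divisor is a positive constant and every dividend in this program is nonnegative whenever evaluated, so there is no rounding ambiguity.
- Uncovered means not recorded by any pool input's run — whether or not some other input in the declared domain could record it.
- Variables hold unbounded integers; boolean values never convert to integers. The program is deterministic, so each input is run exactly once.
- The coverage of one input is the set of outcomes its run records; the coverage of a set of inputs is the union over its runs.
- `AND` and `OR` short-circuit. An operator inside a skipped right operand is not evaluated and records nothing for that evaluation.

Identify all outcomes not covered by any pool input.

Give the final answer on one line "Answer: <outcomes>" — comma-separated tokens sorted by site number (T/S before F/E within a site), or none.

test 1 (g=11, x=4) fires B2->S, B1->F, B4->F, B5->T, B6->T, B6->T, B6->F, B7->T; hits B1=F, B2=S, B4=F, B5=T, B6=T, B6=F, B7=T
test 2 (g=6, x=2) fires B2->E, B1->F, B4->F, B5->F, B6->T, B6->T, B6->F, B7->F, B8->T, B9->F; hits B1=F, B2=E, B4=F, B5=F, B6=T, B6=F, B7=F, B8=T, B9=F
test 3 (g=6, x=4) fires B2->S, B1->F, B4->F, B5->T, B6->T, B6->T, B6->T, B6->T, B6->F, B7->T; hits B1=F, B2=S, B4=F, B5=T, B6=T, B6=F, B7=T
test 4 (g=5, x=2) fires B2->E, B1->F, B4->F, B5->F, B6->T, B6->T, B6->F, B7->F, B8->F, B11->E, B10->F; hits B1=F, B2=E, B4=F, B5=F, B6=T, B6=F, B7=F, B8=F, B10=F, B11=E
test 5 (g=7, x=11) fires B2->S, B1->F, B4->F, B5->T, B6->T, B6->T, B6->T, B6->F, B7->T; hits B1=F, B2=S, B4=F, B5=T, B6=T, B6=F, B7=T
union over the pool: B1=F, B2=S, B2=E, B4=F, B5=T, B5=F, B6=T, B6=F, B7=T, B7=F, B8=T, B8=F, B9=F, B10=F, B11=E
uncovered (7 of 22): B1=T, B3=T, B3=F, B4=T, B9=T, B10=T, B11=S

Answer: B1=T, B3=T, B3=F, B4=T, B9=T, B10=T, B11=S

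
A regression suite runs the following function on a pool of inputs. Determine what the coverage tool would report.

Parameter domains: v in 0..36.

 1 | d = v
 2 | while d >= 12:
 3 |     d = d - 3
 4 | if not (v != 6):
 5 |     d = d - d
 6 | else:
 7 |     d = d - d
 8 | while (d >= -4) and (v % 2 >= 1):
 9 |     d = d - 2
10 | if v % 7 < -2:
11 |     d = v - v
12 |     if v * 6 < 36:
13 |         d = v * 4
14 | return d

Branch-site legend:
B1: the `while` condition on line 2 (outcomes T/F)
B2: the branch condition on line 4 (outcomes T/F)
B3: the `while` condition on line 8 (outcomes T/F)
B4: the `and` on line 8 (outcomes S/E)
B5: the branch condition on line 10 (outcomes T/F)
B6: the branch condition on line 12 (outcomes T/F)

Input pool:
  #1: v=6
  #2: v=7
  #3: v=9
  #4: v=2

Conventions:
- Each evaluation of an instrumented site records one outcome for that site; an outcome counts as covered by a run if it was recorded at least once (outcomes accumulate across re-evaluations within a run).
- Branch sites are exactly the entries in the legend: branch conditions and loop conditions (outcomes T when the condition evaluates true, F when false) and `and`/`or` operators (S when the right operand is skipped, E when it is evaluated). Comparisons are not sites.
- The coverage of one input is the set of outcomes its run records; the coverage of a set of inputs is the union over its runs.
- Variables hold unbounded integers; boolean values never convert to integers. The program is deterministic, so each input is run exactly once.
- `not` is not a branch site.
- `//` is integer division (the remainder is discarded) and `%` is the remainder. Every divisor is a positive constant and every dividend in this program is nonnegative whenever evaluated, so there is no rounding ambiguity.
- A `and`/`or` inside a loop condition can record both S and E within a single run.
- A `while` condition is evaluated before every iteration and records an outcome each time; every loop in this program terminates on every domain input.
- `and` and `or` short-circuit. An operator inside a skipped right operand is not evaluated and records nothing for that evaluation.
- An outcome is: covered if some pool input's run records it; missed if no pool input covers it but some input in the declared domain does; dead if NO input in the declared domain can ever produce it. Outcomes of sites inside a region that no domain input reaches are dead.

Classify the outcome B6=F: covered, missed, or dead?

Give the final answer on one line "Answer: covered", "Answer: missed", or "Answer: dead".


no pool input records B6=F
checking all 37 inputs in the declared domain: B6=F is never recorded -> dead
Answer: dead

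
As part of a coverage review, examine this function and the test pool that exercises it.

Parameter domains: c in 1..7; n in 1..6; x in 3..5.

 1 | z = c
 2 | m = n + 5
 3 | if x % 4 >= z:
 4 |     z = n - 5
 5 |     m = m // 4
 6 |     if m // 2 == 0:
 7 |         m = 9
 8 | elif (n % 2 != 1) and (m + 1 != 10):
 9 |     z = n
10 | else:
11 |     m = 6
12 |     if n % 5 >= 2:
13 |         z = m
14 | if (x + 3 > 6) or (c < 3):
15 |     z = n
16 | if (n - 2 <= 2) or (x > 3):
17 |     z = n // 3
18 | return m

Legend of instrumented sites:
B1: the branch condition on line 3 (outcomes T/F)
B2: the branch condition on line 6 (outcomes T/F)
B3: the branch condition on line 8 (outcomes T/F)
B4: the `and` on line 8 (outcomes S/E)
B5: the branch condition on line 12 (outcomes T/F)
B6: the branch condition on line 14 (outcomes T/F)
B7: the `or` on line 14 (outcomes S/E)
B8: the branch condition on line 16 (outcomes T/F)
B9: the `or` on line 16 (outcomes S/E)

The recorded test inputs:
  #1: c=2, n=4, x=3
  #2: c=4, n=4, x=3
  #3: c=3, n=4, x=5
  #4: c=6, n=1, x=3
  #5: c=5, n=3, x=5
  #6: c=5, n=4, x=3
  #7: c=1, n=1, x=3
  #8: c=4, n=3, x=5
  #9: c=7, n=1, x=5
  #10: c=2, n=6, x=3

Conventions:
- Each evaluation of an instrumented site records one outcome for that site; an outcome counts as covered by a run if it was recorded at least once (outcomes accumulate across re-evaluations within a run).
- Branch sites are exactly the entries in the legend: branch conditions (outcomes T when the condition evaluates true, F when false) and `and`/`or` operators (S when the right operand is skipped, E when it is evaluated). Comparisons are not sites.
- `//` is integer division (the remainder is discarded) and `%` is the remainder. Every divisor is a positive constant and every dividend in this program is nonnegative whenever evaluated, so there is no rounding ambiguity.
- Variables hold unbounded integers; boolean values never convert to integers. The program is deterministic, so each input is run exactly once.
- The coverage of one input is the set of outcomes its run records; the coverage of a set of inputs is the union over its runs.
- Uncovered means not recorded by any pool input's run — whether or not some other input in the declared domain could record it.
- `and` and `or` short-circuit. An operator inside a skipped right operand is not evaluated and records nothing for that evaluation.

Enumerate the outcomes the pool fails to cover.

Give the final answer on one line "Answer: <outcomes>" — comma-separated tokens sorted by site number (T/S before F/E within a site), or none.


run #1 (c=2, n=4, x=3) runs B1->T, B2->F, B7->E, B6->T, B9->S, B8->T; records B1=T, B2=F, B6=T, B7=E, B8=T, B9=S
run #2 (c=4, n=4, x=3) runs B1->F, B4->E, B3->F, B5->T, B7->E, B6->F, B9->S, B8->T; records B1=F, B3=F, B4=E, B5=T, B6=F, B7=E, B8=T, B9=S
run #3 (c=3, n=4, x=5) runs B1->F, B4->E, B3->F, B5->T, B7->S, B6->T, B9->S, B8->T; records B1=F, B3=F, B4=E, B5=T, B6=T, B7=S, B8=T, B9=S
run #4 (c=6, n=1, x=3) runs B1->F, B4->S, B3->F, B5->F, B7->E, B6->F, B9->S, B8->T; records B1=F, B3=F, B4=S, B5=F, B6=F, B7=E, B8=T, B9=S
run #5 (c=5, n=3, x=5) runs B1->F, B4->S, B3->F, B5->T, B7->S, B6->T, B9->S, B8->T; records B1=F, B3=F, B4=S, B5=T, B6=T, B7=S, B8=T, B9=S
run #6 (c=5, n=4, x=3) runs B1->F, B4->E, B3->F, B5->T, B7->E, B6->F, B9->S, B8->T; records B1=F, B3=F, B4=E, B5=T, B6=F, B7=E, B8=T, B9=S
run #7 (c=1, n=1, x=3) runs B1->T, B2->T, B7->E, B6->T, B9->S, B8->T; records B1=T, B2=T, B6=T, B7=E, B8=T, B9=S
run #8 (c=4, n=3, x=5) runs B1->F, B4->S, B3->F, B5->T, B7->S, B6->T, B9->S, B8->T; records B1=F, B3=F, B4=S, B5=T, B6=T, B7=S, B8=T, B9=S
run #9 (c=7, n=1, x=5) runs B1->F, B4->S, B3->F, B5->F, B7->S, B6->T, B9->S, B8->T; records B1=F, B3=F, B4=S, B5=F, B6=T, B7=S, B8=T, B9=S
run #10 (c=2, n=6, x=3) runs B1->T, B2->F, B7->E, B6->T, B9->E, B8->F; records B1=T, B2=F, B6=T, B7=E, B8=F, B9=E
union over the pool: B1=T, B1=F, B2=T, B2=F, B3=F, B4=S, B4=E, B5=T, B5=F, B6=T, B6=F, B7=S, B7=E, B8=T, B8=F, B9=S, B9=E
uncovered (1 of 18): B3=T
Answer: B3=T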